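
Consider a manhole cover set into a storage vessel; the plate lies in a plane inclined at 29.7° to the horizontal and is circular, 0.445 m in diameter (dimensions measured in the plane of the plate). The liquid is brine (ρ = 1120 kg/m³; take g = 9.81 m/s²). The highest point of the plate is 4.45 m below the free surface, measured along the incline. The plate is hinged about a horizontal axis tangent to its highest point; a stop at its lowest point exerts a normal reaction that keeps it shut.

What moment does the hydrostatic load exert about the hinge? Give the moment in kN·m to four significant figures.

γ = ρg = 1120 × 9.81 / 1000 = 10.9872 kN/m³.
Let θ = 29.7° be the plate's angle to the horizontal; measure y along the incline from where the plane meets the free surface. Vertical depth h = y·sinθ with sinθ = 0.495459.
The centroid is at the centre, 0.2225 m below the top of the plate, so y_c = 4.45 + 0.2225 = 4.6725 m and h_c = 4.6725 × 0.495459 = 2.31503 m.
A = π(0.2225)² = 0.155528 m².
Resultant F = γ·h_c·A = 10.9872 × 2.31503 × 0.155528 = 3.95596 kN.
I_c = πr⁴/4 = π × 0.2225⁴/4 = 0.00192491 m⁴.
Centre of pressure: y_p = y_c + I_c/(y_c·A) = 4.6725 + 0.00192491/(4.6725 × 0.155528) = 4.6725 + 0.00264882 = 4.67515 m along the plane.
The resultant acts 0.2225 + 0.00264882 = 0.225149 m (along the plate) below the hinge at the top edge, so the moment about the hinge is M = F × 0.225149 = 3.95596 × 0.225149 = 0.89068 kN·m.

M ≈ 0.8907 kN·m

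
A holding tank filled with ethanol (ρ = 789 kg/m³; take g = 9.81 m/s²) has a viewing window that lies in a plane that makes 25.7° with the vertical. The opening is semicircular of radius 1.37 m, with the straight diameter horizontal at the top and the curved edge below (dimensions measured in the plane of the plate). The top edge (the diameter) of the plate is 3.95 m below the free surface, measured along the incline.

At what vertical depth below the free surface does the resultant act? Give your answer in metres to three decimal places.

h_p = 4.109 m

γ = ρg = 789 × 9.81 / 1000 = 7.74009 kN/m³.
The plate makes 25.7° with the vertical, i.e. θ = 90° − 25.7° = 64.3° to the horizontal. Measuring y along the incline from the free-surface line, vertical depth h = y·sinθ with sinθ = 0.901077.
The centroid of a semicircle lies 4r/(3π) = 0.581446 m from the diameter, here below the top edge, so y_c = 3.95 + 0.581446 = 4.53145 m and h_c = 4.53145 × 0.901077 = 4.08319 m.
A = πr²/2 = π × 1.37²/2 = 2.94823 m².
Resultant F = γ·h_c·A = 7.74009 × 4.08319 × 2.94823 = 93.1766 kN.
I_c = (π/8 − 8/(9π))·r⁴ = 0.109757 × 1.37⁴ = 0.386647 m⁴.
Centre of pressure: y_p = y_c + I_c/(y_c·A) = 4.53145 + 0.386647/(4.53145 × 2.94823) = 4.53145 + 0.0289412 = 4.56039 m along the plane.
Vertically, h_p = y_p·sinθ = 4.56039 × 0.901077 = 4.10926 m.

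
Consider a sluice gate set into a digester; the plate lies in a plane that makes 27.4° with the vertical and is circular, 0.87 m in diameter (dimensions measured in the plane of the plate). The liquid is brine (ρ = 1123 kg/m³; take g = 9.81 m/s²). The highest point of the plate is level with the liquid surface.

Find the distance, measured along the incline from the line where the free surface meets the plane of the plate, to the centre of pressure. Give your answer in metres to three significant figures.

γ = ρg = 1123 × 9.81 / 1000 = 11.01663 kN/m³.
The plate makes 27.4° with the vertical, i.e. θ = 90° − 27.4° = 62.6° to the horizontal. Measuring y along the incline from the free-surface line, vertical depth h = y·sinθ with sinθ = 0.887815.
The centroid is at the centre, 0.435 m below the top of the plate, so y_c = 0.435 m and h_c = 0.435 × 0.887815 = 0.3862 m.
A = π(0.435)² = 0.594468 m².
Resultant F = γ·h_c·A = 11.01663 × 0.3862 × 0.594468 = 2.52924 kN.
I_c = πr⁴/4 = π × 0.435⁴/4 = 0.028122 m⁴.
Centre of pressure: y_p = y_c + I_c/(y_c·A) = 0.435 + 0.028122/(0.435 × 0.594468) = 0.435 + 0.10875 = 0.54375 m along the plane.

y_p = 0.544 m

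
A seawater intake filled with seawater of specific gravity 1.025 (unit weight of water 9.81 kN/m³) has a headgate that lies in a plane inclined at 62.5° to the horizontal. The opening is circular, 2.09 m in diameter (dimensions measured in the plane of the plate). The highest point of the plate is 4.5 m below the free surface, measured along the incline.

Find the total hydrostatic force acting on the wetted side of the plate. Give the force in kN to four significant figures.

γ = 1.025 × 9.81 = 10.05525 kN/m³.
Let θ = 62.5° be the plate's angle to the horizontal; measure y along the incline from where the plane meets the free surface. Vertical depth h = y·sinθ with sinθ = 0.887011.
The centroid is at the centre, 1.045 m below the top of the plate, so y_c = 4.5 + 1.045 = 5.545 m and h_c = 5.545 × 0.887011 = 4.91848 m.
A = π(1.045)² = 3.4307 m².
Resultant F = γ·h_c·A = 10.05525 × 4.91848 × 3.4307 = 169.671 kN.

F ≈ 169.7 kN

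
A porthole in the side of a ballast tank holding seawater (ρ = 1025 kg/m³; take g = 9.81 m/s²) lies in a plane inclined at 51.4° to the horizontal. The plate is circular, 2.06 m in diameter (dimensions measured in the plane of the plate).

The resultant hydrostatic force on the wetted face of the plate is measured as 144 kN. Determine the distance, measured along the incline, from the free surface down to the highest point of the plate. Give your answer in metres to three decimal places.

γ = ρg = 1025 × 9.81 / 1000 = 10.05525 kN/m³.
A = π(1.03)² = 3.33292 m².
From F = γ·h_c·A, the centroid depth is h_c = 144/(10.05525 × 3.33292) = 4.2968 m.
Let θ = 51.4° be the plate's angle to the horizontal; measure y along the incline from where the plane meets the free surface. Vertical depth h = y·sinθ with sinθ = 0.781520.
Along the incline, y_c = h_c/sinθ = 4.2968/0.781520 = 5.498 m.
The centroid is at the centre, 1.03 m below the top of the plate, so the highest point sits at y_top = 5.498 − 1.03 = 4.468 m along the incline.

y_top ≈ 4.468 m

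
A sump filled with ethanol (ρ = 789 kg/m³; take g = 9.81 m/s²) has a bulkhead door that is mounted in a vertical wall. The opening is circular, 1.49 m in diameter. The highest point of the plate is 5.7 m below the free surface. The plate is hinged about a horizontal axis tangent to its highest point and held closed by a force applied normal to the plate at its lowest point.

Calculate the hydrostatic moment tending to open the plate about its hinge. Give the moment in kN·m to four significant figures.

M ≈ 66.67 kN·m

γ = ρg = 789 × 9.81 / 1000 = 7.74009 kN/m³.
The centroid is at the centre, 0.745 m below the top of the plate, so the centroid depth is h_c = 5.7 + 0.745 = 6.445 m.
A = π(0.745)² = 1.74366 m².
Resultant F = γ·h_c·A = 7.74009 × 6.445 × 1.74366 = 86.9823 kN.
I_c = πr⁴/4 = π × 0.745⁴/4 = 0.241944 m⁴.
Centre of pressure: y_p = y_c + I_c/(y_c·A) = 6.445 + 0.241944/(6.445 × 1.74366) = 6.445 + 0.0215293 = 6.46653 m along the plane.
The resultant acts 0.745 + 0.0215293 = 0.766529 m (along the plate) below the hinge at the top edge, so the moment about the hinge is M = F × 0.766529 = 86.9823 × 0.766529 = 66.6745 kN·m.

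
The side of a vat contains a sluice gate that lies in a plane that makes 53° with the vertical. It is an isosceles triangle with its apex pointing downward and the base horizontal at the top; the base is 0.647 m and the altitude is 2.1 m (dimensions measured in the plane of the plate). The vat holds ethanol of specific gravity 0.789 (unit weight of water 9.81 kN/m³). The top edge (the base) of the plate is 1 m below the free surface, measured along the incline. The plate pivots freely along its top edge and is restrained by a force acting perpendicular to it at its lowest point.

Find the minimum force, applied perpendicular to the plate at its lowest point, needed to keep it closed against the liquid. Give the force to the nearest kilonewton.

P ≈ 2 kN

γ = 0.789 × 9.81 = 7.74009 kN/m³.
The plate makes 53° with the vertical, i.e. θ = 90° − 53° = 37° to the horizontal. Measuring y along the incline from the free-surface line, vertical depth h = y·sinθ with sinθ = 0.601815.
With the apex down, the centroid sits h/3 = 2.1/3 = 0.7 m below the base (the top edge), so y_c = 1 + 0.7 = 1.7 m and h_c = 1.7 × 0.601815 = 1.02309 m.
A = ½ × 0.647 × 2.1 = 0.67935 m².
Resultant F = γ·h_c·A = 7.74009 × 1.02309 × 0.67935 = 5.37964 kN.
I_c = b·h³/36 = 0.647 × 2.1³/36 = 0.166441 m⁴.
Centre of pressure: y_p = y_c + I_c/(y_c·A) = 1.7 + 0.166441/(1.7 × 0.67935) = 1.7 + 0.144118 = 1.84412 m along the plane.
The resultant acts 0.7 + 0.144118 = 0.844118 m (along the plate) below the hinge at the top edge, so the moment about the hinge is M = F × 0.844118 = 5.37964 × 0.844118 = 4.54105 kN·m.
A normal force at the bottom, 2.1 m from the hinge, must supply this moment: P = 4.54105/2.1 = 2.1624 kN.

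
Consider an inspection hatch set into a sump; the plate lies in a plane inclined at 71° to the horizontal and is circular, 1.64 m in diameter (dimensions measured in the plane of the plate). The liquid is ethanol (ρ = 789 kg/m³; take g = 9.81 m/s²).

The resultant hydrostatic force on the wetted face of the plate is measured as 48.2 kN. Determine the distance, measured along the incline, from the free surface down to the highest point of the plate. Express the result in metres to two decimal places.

y_top ≈ 2.30 m

γ = ρg = 789 × 9.81 / 1000 = 7.74009 kN/m³.
A = π(0.82)² = 2.11241 m².
From F = γ·h_c·A, the centroid depth is h_c = 48.2/(7.74009 × 2.11241) = 2.94797 m.
Let θ = 71° be the plate's angle to the horizontal; measure y along the incline from where the plane meets the free surface. Vertical depth h = y·sinθ with sinθ = 0.945519.
Along the incline, y_c = h_c/sinθ = 2.94797/0.945519 = 3.11783 m.
The centroid is at the centre, 0.82 m below the top of the plate, so the highest point sits at y_top = 3.11783 − 0.82 = 2.29783 m along the incline.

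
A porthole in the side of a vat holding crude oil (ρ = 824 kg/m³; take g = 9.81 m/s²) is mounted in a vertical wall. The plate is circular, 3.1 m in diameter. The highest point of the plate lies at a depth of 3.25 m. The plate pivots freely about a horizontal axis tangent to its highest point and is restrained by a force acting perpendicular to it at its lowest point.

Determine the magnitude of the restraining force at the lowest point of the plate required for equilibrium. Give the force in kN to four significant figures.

γ = ρg = 824 × 9.81 / 1000 = 8.08344 kN/m³.
The centroid is at the centre, 1.55 m below the top of the plate, so the centroid depth is h_c = 3.25 + 1.55 = 4.8 m.
A = π(1.55)² = 7.54768 m².
Resultant F = γ·h_c·A = 8.08344 × 4.8 × 7.54768 = 292.854 kN.
I_c = πr⁴/4 = π × 1.55⁴/4 = 4.53332 m⁴.
Centre of pressure: y_p = y_c + I_c/(y_c·A) = 4.8 + 4.53332/(4.8 × 7.54768) = 4.8 + 0.12513 = 4.92513 m along the plane.
The resultant acts 1.55 + 0.12513 = 1.67513 m (along the plate) below the hinge at the top edge, so the moment about the hinge is M = F × 1.67513 = 292.854 × 1.67513 = 490.569 kN·m.
A normal force at the bottom, 3.1 m from the hinge, must supply this moment: P = 490.569/3.1 = 158.248 kN.

P ≈ 158.2 kN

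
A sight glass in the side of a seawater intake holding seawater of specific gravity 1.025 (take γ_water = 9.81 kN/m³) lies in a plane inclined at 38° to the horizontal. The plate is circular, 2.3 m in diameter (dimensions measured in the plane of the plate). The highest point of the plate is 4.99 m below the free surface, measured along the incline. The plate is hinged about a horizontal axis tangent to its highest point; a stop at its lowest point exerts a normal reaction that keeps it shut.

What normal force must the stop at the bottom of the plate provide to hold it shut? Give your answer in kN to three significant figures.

γ = 1.025 × 9.81 = 10.05525 kN/m³.
Let θ = 38° be the plate's angle to the horizontal; measure y along the incline from where the plane meets the free surface. Vertical depth h = y·sinθ with sinθ = 0.615661.
The centroid is at the centre, 1.15 m below the top of the plate, so y_c = 4.99 + 1.15 = 6.14 m and h_c = 6.14 × 0.615661 = 3.78016 m.
A = π(1.15)² = 4.15476 m².
Resultant F = γ·h_c·A = 10.05525 × 3.78016 × 4.15476 = 157.924 kN.
I_c = πr⁴/4 = π × 1.15⁴/4 = 1.37367 m⁴.
Centre of pressure: y_p = y_c + I_c/(y_c·A) = 6.14 + 1.37367/(6.14 × 4.15476) = 6.14 + 0.0538478 = 6.19385 m along the plane.
The resultant acts 1.15 + 0.0538478 = 1.20385 m (along the plate) below the hinge at the top edge, so the moment about the hinge is M = F × 1.20385 = 157.924 × 1.20385 = 190.117 kN·m.
A normal force at the bottom, 2.3 m from the hinge, must supply this moment: P = 190.117/2.3 = 82.6596 kN.

P ≈ 82.7 kN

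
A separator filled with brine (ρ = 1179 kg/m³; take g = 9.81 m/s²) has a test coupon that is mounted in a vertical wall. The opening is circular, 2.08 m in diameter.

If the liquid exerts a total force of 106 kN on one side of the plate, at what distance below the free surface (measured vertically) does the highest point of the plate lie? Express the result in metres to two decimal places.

γ = ρg = 1179 × 9.81 / 1000 = 11.56599 kN/m³.
A = π(1.04)² = 3.39795 m².
From F = γ·h_c·A, the centroid depth is h_c = 106/(11.56599 × 3.39795) = 2.69716 m.
The centroid is at the centre, 1.04 m below the top of the plate, so the highest point sits at h_top = 2.69716 − 1.04 = 1.65716 m below the surface.

d_top ≈ 1.66 m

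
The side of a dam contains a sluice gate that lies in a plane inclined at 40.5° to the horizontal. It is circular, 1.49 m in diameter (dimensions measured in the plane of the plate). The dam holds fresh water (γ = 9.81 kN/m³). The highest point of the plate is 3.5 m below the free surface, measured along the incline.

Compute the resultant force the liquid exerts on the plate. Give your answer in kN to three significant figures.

F ≈ 47.2 kN

γ = 9.81 kN/m³.
Let θ = 40.5° be the plate's angle to the horizontal; measure y along the incline from where the plane meets the free surface. Vertical depth h = y·sinθ with sinθ = 0.649448.
The centroid is at the centre, 0.745 m below the top of the plate, so y_c = 3.5 + 0.745 = 4.245 m and h_c = 4.245 × 0.649448 = 2.75691 m.
A = π(0.745)² = 1.74366 m².
Resultant F = γ·h_c·A = 9.81 × 2.75691 × 1.74366 = 47.1578 kN.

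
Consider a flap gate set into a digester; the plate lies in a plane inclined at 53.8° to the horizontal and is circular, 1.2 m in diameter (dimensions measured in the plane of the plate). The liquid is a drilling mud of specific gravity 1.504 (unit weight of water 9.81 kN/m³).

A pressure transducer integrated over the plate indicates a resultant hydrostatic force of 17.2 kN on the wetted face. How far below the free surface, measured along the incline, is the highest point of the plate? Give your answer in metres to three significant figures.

y_top ≈ 0.677 m

γ = 1.504 × 9.81 = 14.75424 kN/m³.
A = π(0.6)² = 1.13097 m².
From F = γ·h_c·A, the centroid depth is h_c = 17.2/(14.75424 × 1.13097) = 1.03077 m.
Let θ = 53.8° be the plate's angle to the horizontal; measure y along the incline from where the plane meets the free surface. Vertical depth h = y·sinθ with sinθ = 0.806960.
Along the incline, y_c = h_c/sinθ = 1.03077/0.806960 = 1.27735 m.
The centroid is at the centre, 0.6 m below the top of the plate, so the highest point sits at y_top = 1.27735 − 0.6 = 0.67735 m along the incline.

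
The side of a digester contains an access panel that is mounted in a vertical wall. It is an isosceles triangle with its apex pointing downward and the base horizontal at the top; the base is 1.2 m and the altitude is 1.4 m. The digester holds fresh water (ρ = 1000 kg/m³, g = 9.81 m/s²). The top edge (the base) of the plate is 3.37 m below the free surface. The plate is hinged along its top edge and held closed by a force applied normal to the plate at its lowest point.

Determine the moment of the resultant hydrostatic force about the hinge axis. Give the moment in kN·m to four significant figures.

M ≈ 15.65 kN·m

γ = ρg = 1000 × 9.81 = 9810 N/m³ = 9.81 kN/m³.
With the apex down, the centroid sits h/3 = 1.4/3 = 0.466667 m below the base (the top edge), so the centroid depth is h_c = 3.37 + 0.466667 = 3.83667 m.
A = ½ × 1.2 × 1.4 = 0.84 m².
Resultant F = γ·h_c·A = 9.81 × 3.83667 × 0.84 = 31.6157 kN.
I_c = b·h³/36 = 1.2 × 1.4³/36 = 0.0914667 m⁴.
Centre of pressure: y_p = y_c + I_c/(y_c·A) = 3.83667 + 0.0914667/(3.83667 × 0.84) = 3.83667 + 0.0283811 = 3.86505 m along the plane.
The resultant acts 0.466667 + 0.0283811 = 0.495048 m (along the plate) below the hinge at the top edge, so the moment about the hinge is M = F × 0.495048 = 31.6157 × 0.495048 = 15.6513 kN·m.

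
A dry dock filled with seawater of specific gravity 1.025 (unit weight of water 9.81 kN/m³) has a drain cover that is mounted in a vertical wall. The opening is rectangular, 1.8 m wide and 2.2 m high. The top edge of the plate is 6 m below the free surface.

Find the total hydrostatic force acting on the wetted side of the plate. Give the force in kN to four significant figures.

F ≈ 282.7 kN

γ = 1.025 × 9.81 = 10.05525 kN/m³.
The centroid lies 2.2/2 = 1.1 m below the top edge, so the centroid depth is h_c = 6 + 1.1 = 7.1 m.
A = 1.8 × 2.2 = 3.96 m².
Resultant F = γ·h_c·A = 10.05525 × 7.1 × 3.96 = 282.713 kN.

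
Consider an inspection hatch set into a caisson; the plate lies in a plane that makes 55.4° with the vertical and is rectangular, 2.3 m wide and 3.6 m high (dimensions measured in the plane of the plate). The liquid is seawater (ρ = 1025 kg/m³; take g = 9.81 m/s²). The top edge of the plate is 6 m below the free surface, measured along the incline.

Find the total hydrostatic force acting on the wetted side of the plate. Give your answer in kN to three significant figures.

γ = ρg = 1025 × 9.81 / 1000 = 10.05525 kN/m³.
The plate makes 55.4° with the vertical, i.e. θ = 90° − 55.4° = 34.6° to the horizontal. Measuring y along the incline from the free-surface line, vertical depth h = y·sinθ with sinθ = 0.567844.
The centroid lies 3.6/2 = 1.8 m below the top edge, so y_c = 6 + 1.8 = 7.8 m and h_c = 7.8 × 0.567844 = 4.42918 m.
A = 2.3 × 3.6 = 8.28 m².
Resultant F = γ·h_c·A = 10.05525 × 4.42918 × 8.28 = 368.762 kN.

F ≈ 369 kN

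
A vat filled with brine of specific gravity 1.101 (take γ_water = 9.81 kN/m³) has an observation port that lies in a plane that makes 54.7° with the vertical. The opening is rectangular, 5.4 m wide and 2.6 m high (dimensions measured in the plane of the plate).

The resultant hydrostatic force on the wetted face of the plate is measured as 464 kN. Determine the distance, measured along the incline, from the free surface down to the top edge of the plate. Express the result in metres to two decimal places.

y_top ≈ 4.00 m

γ = 1.101 × 9.81 = 10.80081 kN/m³.
A = 5.4 × 2.6 = 14.04 m².
From F = γ·h_c·A, the centroid depth is h_c = 464/(10.80081 × 14.04) = 3.05981 m.
The plate makes 54.7° with the vertical, i.e. θ = 90° − 54.7° = 35.3° to the horizontal. Measuring y along the incline from the free-surface line, vertical depth h = y·sinθ with sinθ = 0.577858.
Along the incline, y_c = h_c/sinθ = 3.05981/0.577858 = 5.29509 m.
The centroid lies 2.6/2 = 1.3 m below the top edge, so the top edge sits at y_top = 5.29509 − 1.3 = 3.99509 m along the incline.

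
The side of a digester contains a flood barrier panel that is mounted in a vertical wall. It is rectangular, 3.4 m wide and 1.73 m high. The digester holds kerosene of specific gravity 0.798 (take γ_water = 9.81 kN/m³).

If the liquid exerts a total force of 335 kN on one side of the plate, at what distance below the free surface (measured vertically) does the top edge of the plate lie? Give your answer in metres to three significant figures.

γ = 0.798 × 9.81 = 7.82838 kN/m³.
A = 3.4 × 1.73 = 5.882 m².
From F = γ·h_c·A, the centroid depth is h_c = 335/(7.82838 × 5.882) = 7.27525 m.
The centroid lies 1.73/2 = 0.865 m below the top edge, so the top edge sits at h_top = 7.27525 − 0.865 = 6.41025 m below the surface.

d_top ≈ 6.41 m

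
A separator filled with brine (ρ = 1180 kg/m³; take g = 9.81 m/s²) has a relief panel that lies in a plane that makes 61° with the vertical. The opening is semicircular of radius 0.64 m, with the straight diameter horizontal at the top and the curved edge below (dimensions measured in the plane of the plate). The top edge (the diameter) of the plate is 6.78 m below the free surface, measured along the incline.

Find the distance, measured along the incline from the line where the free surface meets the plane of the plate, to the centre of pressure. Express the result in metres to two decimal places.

γ = ρg = 1180 × 9.81 / 1000 = 11.5758 kN/m³.
The plate makes 61° with the vertical, i.e. θ = 90° − 61° = 29° to the horizontal. Measuring y along the incline from the free-surface line, vertical depth h = y·sinθ with sinθ = 0.484810.
The centroid of a semicircle lies 4r/(3π) = 0.271624 m from the diameter, here below the top edge, so y_c = 6.78 + 0.271624 = 7.05162 m and h_c = 7.05162 × 0.484810 = 3.4187 m.
A = πr²/2 = π × 0.64²/2 = 0.643398 m².
Resultant F = γ·h_c·A = 11.5758 × 3.4187 × 0.643398 = 25.462 kN.
I_c = (π/8 − 8/(9π))·r⁴ = 0.109757 × 0.64⁴ = 0.0184142 m⁴.
Centre of pressure: y_p = y_c + I_c/(y_c·A) = 7.05162 + 0.0184142/(7.05162 × 0.643398) = 7.05162 + 0.00405867 = 7.05568 m along the plane.

y_p = 7.06 m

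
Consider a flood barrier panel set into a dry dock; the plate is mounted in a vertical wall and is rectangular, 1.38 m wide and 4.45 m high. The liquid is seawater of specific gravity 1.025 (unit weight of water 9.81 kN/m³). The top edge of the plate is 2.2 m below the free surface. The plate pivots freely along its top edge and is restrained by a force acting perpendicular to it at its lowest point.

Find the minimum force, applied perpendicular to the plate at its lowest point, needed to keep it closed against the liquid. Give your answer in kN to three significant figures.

γ = 1.025 × 9.81 = 10.05525 kN/m³.
The centroid lies 4.45/2 = 2.225 m below the top edge, so the centroid depth is h_c = 2.2 + 2.225 = 4.425 m.
A = 1.38 × 4.45 = 6.141 m².
Resultant F = γ·h_c·A = 10.05525 × 4.425 × 6.141 = 273.241 kN.
I_c = b·h³/12 = 1.38 × 4.45³/12 = 10.1339 m⁴.
Centre of pressure: y_p = y_c + I_c/(y_c·A) = 4.425 + 10.1339/(4.425 × 6.141) = 4.425 + 0.372927 = 4.79793 m along the plane.
The resultant acts 2.225 + 0.372927 = 2.59793 m (along the plate) below the hinge at the top edge, so the moment about the hinge is M = F × 2.59793 = 273.241 × 2.59793 = 709.861 kN·m.
A normal force at the bottom, 4.45 m from the hinge, must supply this moment: P = 709.861/4.45 = 159.519 kN.

P ≈ 160 kN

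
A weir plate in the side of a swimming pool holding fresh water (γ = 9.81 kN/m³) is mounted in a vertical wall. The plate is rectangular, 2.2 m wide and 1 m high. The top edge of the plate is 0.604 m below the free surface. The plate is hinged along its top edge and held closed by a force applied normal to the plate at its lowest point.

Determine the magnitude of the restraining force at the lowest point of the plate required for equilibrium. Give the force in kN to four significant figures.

γ = 9.81 kN/m³.
The centroid lies 1/2 = 0.5 m below the top edge, so the centroid depth is h_c = 0.604 + 0.5 = 1.104 m.
A = 2.2 × 1 = 2.2 m².
Resultant F = γ·h_c·A = 9.81 × 1.104 × 2.2 = 23.8265 kN.
I_c = b·h³/12 = 2.2 × 1³/12 = 0.183333 m⁴.
Centre of pressure: y_p = y_c + I_c/(y_c·A) = 1.104 + 0.183333/(1.104 × 2.2) = 1.104 + 0.075483 = 1.17948 m along the plane.
The resultant acts 0.5 + 0.075483 = 0.575483 m (along the plate) below the hinge at the top edge, so the moment about the hinge is M = F × 0.575483 = 23.8265 × 0.575483 = 13.7117 kN·m.
A normal force at the bottom, 1 m from the hinge, must supply this moment: P = 13.7117/1 = 13.7117 kN.

P ≈ 13.71 kN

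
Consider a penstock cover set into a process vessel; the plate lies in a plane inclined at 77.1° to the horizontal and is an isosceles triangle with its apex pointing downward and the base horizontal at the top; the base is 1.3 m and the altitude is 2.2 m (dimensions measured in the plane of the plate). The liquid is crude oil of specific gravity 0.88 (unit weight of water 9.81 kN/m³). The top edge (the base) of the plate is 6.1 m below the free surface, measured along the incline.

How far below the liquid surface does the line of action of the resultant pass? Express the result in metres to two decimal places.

γ = 0.88 × 9.81 = 8.6328 kN/m³.
Let θ = 77.1° be the plate's angle to the horizontal; measure y along the incline from where the plane meets the free surface. Vertical depth h = y·sinθ with sinθ = 0.974761.
With the apex down, the centroid sits h/3 = 2.2/3 = 0.733333 m below the base (the top edge), so y_c = 6.1 + 0.733333 = 6.83333 m and h_c = 6.83333 × 0.974761 = 6.66086 m.
A = ½ × 1.3 × 2.2 = 1.43 m².
Resultant F = γ·h_c·A = 8.6328 × 6.66086 × 1.43 = 82.2277 kN.
I_c = b·h³/36 = 1.3 × 2.2³/36 = 0.384511 m⁴.
Centre of pressure: y_p = y_c + I_c/(y_c·A) = 6.83333 + 0.384511/(6.83333 × 1.43) = 6.83333 + 0.0393496 = 6.87268 m along the plane.
Vertically, h_p = y_p·sinθ = 6.87268 × 0.974761 = 6.69922 m.

h_p = 6.70 m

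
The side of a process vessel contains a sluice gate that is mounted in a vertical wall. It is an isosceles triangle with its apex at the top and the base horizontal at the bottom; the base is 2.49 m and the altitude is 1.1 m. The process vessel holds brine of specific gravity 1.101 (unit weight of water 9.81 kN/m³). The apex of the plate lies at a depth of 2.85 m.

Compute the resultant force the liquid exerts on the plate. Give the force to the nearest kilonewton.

γ = 1.101 × 9.81 = 10.80081 kN/m³.
With the apex up, the centroid sits 2h/3 = 2 × 1.1/3 = 0.733333 m below the apex, so the centroid depth is h_c = 2.85 + 0.733333 = 3.58333 m.
A = ½ × 2.49 × 1.1 = 1.3695 m².
Resultant F = γ·h_c·A = 10.80081 × 3.58333 × 1.3695 = 53.0036 kN.

F ≈ 53 kN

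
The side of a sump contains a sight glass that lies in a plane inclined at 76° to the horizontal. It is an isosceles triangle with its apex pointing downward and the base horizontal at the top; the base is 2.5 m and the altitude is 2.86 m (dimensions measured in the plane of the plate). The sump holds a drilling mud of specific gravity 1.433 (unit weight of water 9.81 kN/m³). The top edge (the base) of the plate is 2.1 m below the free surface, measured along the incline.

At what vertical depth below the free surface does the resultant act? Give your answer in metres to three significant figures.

γ = 1.433 × 9.81 = 14.05773 kN/m³.
Let θ = 76° be the plate's angle to the horizontal; measure y along the incline from where the plane meets the free surface. Vertical depth h = y·sinθ with sinθ = 0.970296.
With the apex down, the centroid sits h/3 = 2.86/3 = 0.953333 m below the base (the top edge), so y_c = 2.1 + 0.953333 = 3.05333 m and h_c = 3.05333 × 0.970296 = 2.96263 m.
A = ½ × 2.5 × 2.86 = 3.575 m².
Resultant F = γ·h_c·A = 14.05773 × 2.96263 × 3.575 = 148.891 kN.
I_c = b·h³/36 = 2.5 × 2.86³/36 = 1.62456 m⁴.
Centre of pressure: y_p = y_c + I_c/(y_c·A) = 3.05333 + 1.62456/(3.05333 × 3.575) = 3.05333 + 0.148828 = 3.20216 m along the plane.
Vertically, h_p = y_p·sinθ = 3.20216 × 0.970296 = 3.10704 m.

h_p = 3.11 m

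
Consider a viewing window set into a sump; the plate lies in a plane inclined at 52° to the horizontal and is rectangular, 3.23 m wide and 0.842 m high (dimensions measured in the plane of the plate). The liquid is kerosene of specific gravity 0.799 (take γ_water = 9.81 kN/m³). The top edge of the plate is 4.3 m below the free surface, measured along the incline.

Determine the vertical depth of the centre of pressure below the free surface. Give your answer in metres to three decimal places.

h_p = 3.730 m

γ = 0.799 × 9.81 = 7.83819 kN/m³.
Let θ = 52° be the plate's angle to the horizontal; measure y along the incline from where the plane meets the free surface. Vertical depth h = y·sinθ with sinθ = 0.788011.
The centroid lies 0.842/2 = 0.421 m below the top edge, so y_c = 4.3 + 0.421 = 4.721 m and h_c = 4.721 × 0.788011 = 3.7202 m.
A = 3.23 × 0.842 = 2.71966 m².
Resultant F = γ·h_c·A = 7.83819 × 3.7202 × 2.71966 = 79.3043 kN.
I_c = b·h³/12 = 3.23 × 0.842³/12 = 0.160678 m⁴.
Centre of pressure: y_p = y_c + I_c/(y_c·A) = 4.721 + 0.160678/(4.721 × 2.71966) = 4.721 + 0.0125143 = 4.73351 m along the plane.
Vertically, h_p = y_p·sinθ = 4.73351 × 0.788011 = 3.73006 m.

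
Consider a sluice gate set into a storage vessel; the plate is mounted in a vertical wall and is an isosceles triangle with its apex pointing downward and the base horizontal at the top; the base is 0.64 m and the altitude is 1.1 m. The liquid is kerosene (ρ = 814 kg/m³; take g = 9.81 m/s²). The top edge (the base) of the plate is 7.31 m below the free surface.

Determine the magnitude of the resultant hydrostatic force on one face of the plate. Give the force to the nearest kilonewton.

F ≈ 22 kN

γ = ρg = 814 × 9.81 / 1000 = 7.98534 kN/m³.
With the apex down, the centroid sits h/3 = 1.1/3 = 0.366667 m below the base (the top edge), so the centroid depth is h_c = 7.31 + 0.366667 = 7.67667 m.
A = ½ × 0.64 × 1.1 = 0.352 m².
Resultant F = γ·h_c·A = 7.98534 × 7.67667 × 0.352 = 21.5779 kN.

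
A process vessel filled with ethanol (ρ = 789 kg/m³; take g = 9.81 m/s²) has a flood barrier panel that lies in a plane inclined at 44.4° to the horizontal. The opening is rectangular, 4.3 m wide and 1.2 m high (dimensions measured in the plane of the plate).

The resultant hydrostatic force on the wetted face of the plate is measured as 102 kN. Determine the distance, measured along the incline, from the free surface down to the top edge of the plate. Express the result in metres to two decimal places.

γ = ρg = 789 × 9.81 / 1000 = 7.74009 kN/m³.
A = 4.3 × 1.2 = 5.16 m².
From F = γ·h_c·A, the centroid depth is h_c = 102/(7.74009 × 5.16) = 2.5539 m.
Let θ = 44.4° be the plate's angle to the horizontal; measure y along the incline from where the plane meets the free surface. Vertical depth h = y·sinθ with sinθ = 0.699663.
Along the incline, y_c = h_c/sinθ = 2.5539/0.699663 = 3.65019 m.
The centroid lies 1.2/2 = 0.6 m below the top edge, so the top edge sits at y_top = 3.65019 − 0.6 = 3.05019 m along the incline.

y_top ≈ 3.05 m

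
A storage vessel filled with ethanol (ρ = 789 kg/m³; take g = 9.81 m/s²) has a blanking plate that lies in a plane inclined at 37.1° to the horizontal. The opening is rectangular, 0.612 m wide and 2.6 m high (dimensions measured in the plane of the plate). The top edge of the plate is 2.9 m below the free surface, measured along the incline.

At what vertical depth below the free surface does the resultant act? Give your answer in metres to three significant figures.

γ = ρg = 789 × 9.81 / 1000 = 7.74009 kN/m³.
Let θ = 37.1° be the plate's angle to the horizontal; measure y along the incline from where the plane meets the free surface. Vertical depth h = y·sinθ with sinθ = 0.603208.
The centroid lies 2.6/2 = 1.3 m below the top edge, so y_c = 2.9 + 1.3 = 4.2 m and h_c = 4.2 × 0.603208 = 2.53347 m.
A = 0.612 × 2.6 = 1.5912 m².
Resultant F = γ·h_c·A = 7.74009 × 2.53347 × 1.5912 = 31.2023 kN.
I_c = b·h³/12 = 0.612 × 2.6³/12 = 0.896376 m⁴.
Centre of pressure: y_p = y_c + I_c/(y_c·A) = 4.2 + 0.896376/(4.2 × 1.5912) = 4.2 + 0.134127 = 4.33413 m along the plane.
Vertically, h_p = y_p·sinθ = 4.33413 × 0.603208 = 2.61438 m.

h_p = 2.61 m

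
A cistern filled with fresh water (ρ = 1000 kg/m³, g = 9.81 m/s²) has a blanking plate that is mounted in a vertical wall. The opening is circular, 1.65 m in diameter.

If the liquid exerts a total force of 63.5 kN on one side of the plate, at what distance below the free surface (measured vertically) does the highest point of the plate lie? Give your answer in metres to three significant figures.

d_top ≈ 2.20 m

γ = ρg = 1000 × 9.81 = 9810 N/m³ = 9.81 kN/m³.
A = π(0.825)² = 2.13825 m².
From F = γ·h_c·A, the centroid depth is h_c = 63.5/(9.81 × 2.13825) = 3.02724 m.
The centroid is at the centre, 0.825 m below the top of the plate, so the highest point sits at h_top = 3.02724 − 0.825 = 2.20224 m below the surface.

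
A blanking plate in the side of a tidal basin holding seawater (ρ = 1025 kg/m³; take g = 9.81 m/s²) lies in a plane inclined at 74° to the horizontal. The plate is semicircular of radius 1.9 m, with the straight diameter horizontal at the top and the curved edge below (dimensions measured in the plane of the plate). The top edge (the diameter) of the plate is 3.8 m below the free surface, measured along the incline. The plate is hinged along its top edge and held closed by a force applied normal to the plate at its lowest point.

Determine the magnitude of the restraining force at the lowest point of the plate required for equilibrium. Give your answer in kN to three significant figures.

γ = ρg = 1025 × 9.81 / 1000 = 10.05525 kN/m³.
Let θ = 74° be the plate's angle to the horizontal; measure y along the incline from where the plane meets the free surface. Vertical depth h = y·sinθ with sinθ = 0.961262.
The centroid of a semicircle lies 4r/(3π) = 0.806385 m from the diameter, here below the top edge, so y_c = 3.8 + 0.806385 = 4.60638 m and h_c = 4.60638 × 0.961262 = 4.42794 m.
A = πr²/2 = π × 1.9²/2 = 5.67057 m².
Resultant F = γ·h_c·A = 10.05525 × 4.42794 × 5.67057 = 252.477 kN.
I_c = (π/8 − 8/(9π))·r⁴ = 0.109757 × 1.9⁴ = 1.43036 m⁴.
Centre of pressure: y_p = y_c + I_c/(y_c·A) = 4.60638 + 1.43036/(4.60638 × 5.67057) = 4.60638 + 0.0547594 = 4.66114 m along the plane.
The resultant acts 0.806385 + 0.0547594 = 0.861144 m (along the plate) below the hinge at the top edge, so the moment about the hinge is M = F × 0.861144 = 252.477 × 0.861144 = 217.419 kN·m.
A normal force at the bottom, 1.9 m from the hinge, must supply this moment: P = 217.419/1.9 = 114.431 kN.

P ≈ 114 kN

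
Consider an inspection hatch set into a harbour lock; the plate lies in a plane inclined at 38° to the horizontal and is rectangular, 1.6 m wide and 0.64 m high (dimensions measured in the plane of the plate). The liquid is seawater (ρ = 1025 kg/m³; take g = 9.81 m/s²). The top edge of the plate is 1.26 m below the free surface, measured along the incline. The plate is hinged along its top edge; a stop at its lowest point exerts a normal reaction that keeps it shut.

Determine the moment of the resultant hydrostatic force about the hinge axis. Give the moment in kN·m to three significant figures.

M ≈ 3.42 kN·m

γ = ρg = 1025 × 9.81 / 1000 = 10.05525 kN/m³.
Let θ = 38° be the plate's angle to the horizontal; measure y along the incline from where the plane meets the free surface. Vertical depth h = y·sinθ with sinθ = 0.615661.
The centroid lies 0.64/2 = 0.32 m below the top edge, so y_c = 1.26 + 0.32 = 1.58 m and h_c = 1.58 × 0.615661 = 0.972744 m.
A = 1.6 × 0.64 = 1.024 m².
Resultant F = γ·h_c·A = 10.05525 × 0.972744 × 1.024 = 10.0159 kN.
I_c = b·h³/12 = 1.6 × 0.64³/12 = 0.0349525 m⁴.
Centre of pressure: y_p = y_c + I_c/(y_c·A) = 1.58 + 0.0349525/(1.58 × 1.024) = 1.58 + 0.0216034 = 1.6016 m along the plane.
The resultant acts 0.32 + 0.0216034 = 0.341603 m (along the plate) below the hinge at the top edge, so the moment about the hinge is M = F × 0.341603 = 10.0159 × 0.341603 = 3.42146 kN·m.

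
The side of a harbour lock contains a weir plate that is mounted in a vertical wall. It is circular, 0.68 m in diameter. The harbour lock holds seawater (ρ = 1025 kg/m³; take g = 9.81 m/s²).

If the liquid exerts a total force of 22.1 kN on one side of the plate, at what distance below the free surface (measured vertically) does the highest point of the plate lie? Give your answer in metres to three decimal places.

d_top ≈ 5.712 m

γ = ρg = 1025 × 9.81 / 1000 = 10.05525 kN/m³.
A = π(0.34)² = 0.363168 m².
From F = γ·h_c·A, the centroid depth is h_c = 22.1/(10.05525 × 0.363168) = 6.0519 m.
The centroid is at the centre, 0.34 m below the top of the plate, so the highest point sits at h_top = 6.0519 − 0.34 = 5.7119 m below the surface.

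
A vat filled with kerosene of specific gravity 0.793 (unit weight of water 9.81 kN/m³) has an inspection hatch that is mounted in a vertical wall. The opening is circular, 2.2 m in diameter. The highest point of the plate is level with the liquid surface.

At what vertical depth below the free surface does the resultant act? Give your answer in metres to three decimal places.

h_p = 1.375 m

γ = 0.793 × 9.81 = 7.77933 kN/m³.
The centroid is at the centre, 1.1 m below the top of the plate, so the centroid depth is h_c = 1.1 m.
A = π(1.1)² = 3.80133 m².
Resultant F = γ·h_c·A = 7.77933 × 1.1 × 3.80133 = 32.529 kN.
I_c = πr⁴/4 = π × 1.1⁴/4 = 1.1499 m⁴.
Centre of pressure: y_p = y_c + I_c/(y_c·A) = 1.1 + 1.1499/(1.1 × 3.80133) = 1.1 + 0.274999 = 1.375 m along the plane.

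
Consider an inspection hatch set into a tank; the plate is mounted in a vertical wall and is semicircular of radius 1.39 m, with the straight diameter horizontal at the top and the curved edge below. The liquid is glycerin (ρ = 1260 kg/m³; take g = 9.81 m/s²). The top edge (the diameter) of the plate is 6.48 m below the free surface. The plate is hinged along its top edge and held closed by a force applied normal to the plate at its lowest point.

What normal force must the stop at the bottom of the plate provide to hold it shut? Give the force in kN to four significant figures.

γ = ρg = 1260 × 9.81 / 1000 = 12.3606 kN/m³.
The centroid of a semicircle lies 4r/(3π) = 0.589934 m from the diameter, here below the top edge, so the centroid depth is h_c = 6.48 + 0.589934 = 7.06993 m.
A = πr²/2 = π × 1.39²/2 = 3.03494 m².
Resultant F = γ·h_c·A = 12.3606 × 7.06993 × 3.03494 = 265.219 kN.
I_c = (π/8 − 8/(9π))·r⁴ = 0.109757 × 1.39⁴ = 0.409724 m⁴.
Centre of pressure: y_p = y_c + I_c/(y_c·A) = 7.06993 + 0.409724/(7.06993 × 3.03494) = 7.06993 + 0.0190953 = 7.08903 m along the plane.
The resultant acts 0.589934 + 0.0190953 = 0.609029 m (along the plate) below the hinge at the top edge, so the moment about the hinge is M = F × 0.609029 = 265.219 × 0.609029 = 161.526 kN·m.
A normal force at the bottom, 1.39 m from the hinge, must supply this moment: P = 161.526/1.39 = 116.206 kN.

P ≈ 116.2 kN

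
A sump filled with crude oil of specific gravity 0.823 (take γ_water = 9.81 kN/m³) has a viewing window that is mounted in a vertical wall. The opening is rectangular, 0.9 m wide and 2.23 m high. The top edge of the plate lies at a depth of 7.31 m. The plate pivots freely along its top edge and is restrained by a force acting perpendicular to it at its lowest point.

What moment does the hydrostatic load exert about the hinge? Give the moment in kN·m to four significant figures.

γ = 0.823 × 9.81 = 8.07363 kN/m³.
The centroid lies 2.23/2 = 1.115 m below the top edge, so the centroid depth is h_c = 7.31 + 1.115 = 8.425 m.
A = 0.9 × 2.23 = 2.007 m².
Resultant F = γ·h_c·A = 8.07363 × 8.425 × 2.007 = 136.517 kN.
I_c = b·h³/12 = 0.9 × 2.23³/12 = 0.831718 m⁴.
Centre of pressure: y_p = y_c + I_c/(y_c·A) = 8.425 + 0.831718/(8.425 × 2.007) = 8.425 + 0.049188 = 8.47419 m along the plane.
The resultant acts 1.115 + 0.049188 = 1.16419 m (along the plate) below the hinge at the top edge, so the moment about the hinge is M = F × 1.16419 = 136.517 × 1.16419 = 158.932 kN·m.

M ≈ 158.9 kN·m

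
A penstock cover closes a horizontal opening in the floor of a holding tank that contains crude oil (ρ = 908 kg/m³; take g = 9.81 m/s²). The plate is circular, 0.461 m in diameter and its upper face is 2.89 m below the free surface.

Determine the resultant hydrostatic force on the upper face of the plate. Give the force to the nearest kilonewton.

γ = ρg = 908 × 9.81 / 1000 = 8.90748 kN/m³.
The plate is horizontal, so pressure is uniform at p = γ·h = 8.90748 × 2.89 = 25.7426 kN/m².
A = π(0.2305)² = 0.166914 m².
F = p·A = 25.7426 × 0.166914 = 4.2968 kN.

F ≈ 4 kN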